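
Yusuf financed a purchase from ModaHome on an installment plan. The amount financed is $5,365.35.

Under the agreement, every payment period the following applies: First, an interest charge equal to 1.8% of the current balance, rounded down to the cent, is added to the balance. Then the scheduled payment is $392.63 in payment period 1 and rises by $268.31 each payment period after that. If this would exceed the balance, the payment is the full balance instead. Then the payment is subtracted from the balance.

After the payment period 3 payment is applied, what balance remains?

$3,651.33

Payment period 1: opening $5,365.35; interest $96.57 → $5,461.92; payment $392.63; balance $5,069.29
Payment period 2: opening $5,069.29; interest $91.24 → $5,160.53; payment $660.94; balance $4,499.59
Payment period 3: opening $4,499.59; interest $80.99 → $4,580.58; payment $929.25; balance $3,651.33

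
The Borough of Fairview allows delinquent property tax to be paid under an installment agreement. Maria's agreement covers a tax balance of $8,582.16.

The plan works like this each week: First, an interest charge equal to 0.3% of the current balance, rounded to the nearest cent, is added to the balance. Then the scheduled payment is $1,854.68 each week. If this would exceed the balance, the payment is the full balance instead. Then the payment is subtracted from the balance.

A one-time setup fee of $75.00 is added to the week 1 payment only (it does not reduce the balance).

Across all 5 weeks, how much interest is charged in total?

$73.71

Week 1: $8,582.16 +$25.75 interest = $8,607.91; pay $1,854.68 (+ $75.00 fee) → $6,753.23
Week 2: $6,753.23 +$20.26 interest = $6,773.49; pay $1,854.68 → $4,918.81
Week 3: $4,918.81 +$14.76 interest = $4,933.57; pay $1,854.68 → $3,078.89
Week 4: $3,078.89 +$9.24 interest = $3,088.13; pay $1,854.68 → $1,233.45
Week 5: $1,233.45 +$3.70 interest = $1,237.15; pay $1,237.15 → $0.00
Total interest: $25.75 + $20.26 + $14.76 + $9.24 + $3.70 = $73.71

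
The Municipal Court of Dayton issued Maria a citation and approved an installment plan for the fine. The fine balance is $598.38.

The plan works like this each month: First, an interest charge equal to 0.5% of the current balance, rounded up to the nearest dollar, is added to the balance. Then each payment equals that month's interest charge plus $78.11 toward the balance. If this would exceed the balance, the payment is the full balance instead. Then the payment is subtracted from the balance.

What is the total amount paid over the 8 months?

# | Opening | Interest | Payment | End bal
1 | $598.38 | $3.00 | $81.11 | $520.27
2 | $520.27 | $3.00 | $81.11 | $442.16
3 | $442.16 | $3.00 | $81.11 | $364.05
4 | $364.05 | $2.00 | $80.11 | $285.94
5 | $285.94 | $2.00 | $80.11 | $207.83
6 | $207.83 | $2.00 | $80.11 | $129.72
7 | $129.72 | $1.00 | $79.11 | $51.61
8 | $51.61 | $1.00 | $52.61 | $0.00
Total paid: $615.38

$615.38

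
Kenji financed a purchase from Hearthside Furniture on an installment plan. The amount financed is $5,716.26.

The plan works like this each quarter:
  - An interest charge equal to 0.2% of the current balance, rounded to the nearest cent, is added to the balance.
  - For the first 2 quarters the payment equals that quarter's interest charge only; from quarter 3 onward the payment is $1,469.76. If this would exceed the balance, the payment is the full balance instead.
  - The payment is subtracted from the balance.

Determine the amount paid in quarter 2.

$11.43

# | Opening | Interest | Payment | End bal
1 | $5,716.26 | $11.43 | $11.43 | $5,716.26
2 | $5,716.26 | $11.43 | $11.43 | $5,716.26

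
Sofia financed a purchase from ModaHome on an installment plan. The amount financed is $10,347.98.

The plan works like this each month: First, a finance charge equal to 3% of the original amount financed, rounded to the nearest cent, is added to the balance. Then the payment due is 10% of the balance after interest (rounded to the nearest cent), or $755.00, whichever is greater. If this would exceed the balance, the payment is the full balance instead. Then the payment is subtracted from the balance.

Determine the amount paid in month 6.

Month 1: opening $10,347.98; interest $310.44 → $10,658.42; payment $1,065.84; balance $9,592.58
Month 2: opening $9,592.58; interest $310.44 → $9,903.02; payment $990.30; balance $8,912.72
Month 3: opening $8,912.72; interest $310.44 → $9,223.16; payment $922.32; balance $8,300.84
Month 4: opening $8,300.84; interest $310.44 → $8,611.28; payment $861.13; balance $7,750.15
Month 5: opening $7,750.15; interest $310.44 → $8,060.59; payment $806.06; balance $7,254.53
Month 6: opening $7,254.53; interest $310.44 → $7,564.97; payment $756.50; balance $6,808.47

$756.50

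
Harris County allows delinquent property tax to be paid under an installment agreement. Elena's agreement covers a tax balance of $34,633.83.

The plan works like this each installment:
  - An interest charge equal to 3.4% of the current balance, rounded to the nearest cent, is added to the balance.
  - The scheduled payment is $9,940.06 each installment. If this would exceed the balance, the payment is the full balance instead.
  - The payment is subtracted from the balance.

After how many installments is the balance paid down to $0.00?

4

# | Opening | Interest | Payment | End bal
1 | $34,633.83 | $1,177.55 | $9,940.06 | $25,871.32
2 | $25,871.32 | $879.62 | $9,940.06 | $16,810.88
3 | $16,810.88 | $571.57 | $9,940.06 | $7,442.39
4 | $7,442.39 | $253.04 | $7,695.43 | $0.00
Balance reaches $0.00 in installment 4.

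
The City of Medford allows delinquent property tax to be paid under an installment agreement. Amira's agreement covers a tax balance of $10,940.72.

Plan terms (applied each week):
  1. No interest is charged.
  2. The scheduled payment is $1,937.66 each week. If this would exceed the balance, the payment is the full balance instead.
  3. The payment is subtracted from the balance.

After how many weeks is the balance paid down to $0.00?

6

Week 1: $10,940.72 − $1,937.66 → $9,003.06
Week 2: $9,003.06 − $1,937.66 → $7,065.40
Week 3: $7,065.40 − $1,937.66 → $5,127.74
Week 4: $5,127.74 − $1,937.66 → $3,190.08
Week 5: $3,190.08 − $1,937.66 → $1,252.42
Week 6: $1,252.42 − $1,252.42 → $0.00
Balance reaches $0.00 in week 6.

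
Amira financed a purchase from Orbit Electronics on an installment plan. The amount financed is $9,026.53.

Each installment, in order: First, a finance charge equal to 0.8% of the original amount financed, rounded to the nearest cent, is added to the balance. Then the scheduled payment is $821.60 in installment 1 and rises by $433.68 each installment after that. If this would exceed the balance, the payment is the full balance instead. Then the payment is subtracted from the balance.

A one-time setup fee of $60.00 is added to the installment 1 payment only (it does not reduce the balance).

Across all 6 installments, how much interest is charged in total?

Installment 1: $9,026.53 +$72.21 interest = $9,098.74; pay $821.60 (+ $60.00 fee) → $8,277.14
Installment 2: $8,277.14 +$72.21 interest = $8,349.35; pay $1,255.28 → $7,094.07
Installment 3: $7,094.07 +$72.21 interest = $7,166.28; pay $1,688.96 → $5,477.32
Installment 4: $5,477.32 +$72.21 interest = $5,549.53; pay $2,122.64 → $3,426.89
Installment 5: $3,426.89 +$72.21 interest = $3,499.10; pay $2,556.32 → $942.78
Installment 6: $942.78 +$72.21 interest = $1,014.99; pay $1,014.99 → $0.00
Total interest: $72.21 + $72.21 + $72.21 + $72.21 + $72.21 + $72.21 = $433.26

$433.26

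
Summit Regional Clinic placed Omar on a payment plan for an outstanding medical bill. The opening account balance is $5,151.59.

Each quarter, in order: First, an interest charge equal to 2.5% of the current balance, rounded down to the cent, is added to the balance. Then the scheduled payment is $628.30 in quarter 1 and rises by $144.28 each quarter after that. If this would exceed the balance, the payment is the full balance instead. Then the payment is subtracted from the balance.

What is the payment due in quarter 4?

$1,061.14

Quarter 1: $5,151.59 +$128.78 interest = $5,280.37; pay $628.30 → $4,652.07
Quarter 2: $4,652.07 +$116.30 interest = $4,768.37; pay $772.58 → $3,995.79
Quarter 3: $3,995.79 +$99.89 interest = $4,095.68; pay $916.86 → $3,178.82
Quarter 4: $3,178.82 +$79.47 interest = $3,258.29; pay $1,061.14 → $2,197.15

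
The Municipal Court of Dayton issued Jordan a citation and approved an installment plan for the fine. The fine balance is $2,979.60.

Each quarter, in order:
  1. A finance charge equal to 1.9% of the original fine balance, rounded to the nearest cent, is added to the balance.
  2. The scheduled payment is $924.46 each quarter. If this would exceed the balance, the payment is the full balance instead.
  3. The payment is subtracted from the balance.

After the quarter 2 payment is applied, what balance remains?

$1,243.90

# | Opening | Interest | Payment | End bal
1 | $2,979.60 | $56.61 | $924.46 | $2,111.75
2 | $2,111.75 | $56.61 | $924.46 | $1,243.90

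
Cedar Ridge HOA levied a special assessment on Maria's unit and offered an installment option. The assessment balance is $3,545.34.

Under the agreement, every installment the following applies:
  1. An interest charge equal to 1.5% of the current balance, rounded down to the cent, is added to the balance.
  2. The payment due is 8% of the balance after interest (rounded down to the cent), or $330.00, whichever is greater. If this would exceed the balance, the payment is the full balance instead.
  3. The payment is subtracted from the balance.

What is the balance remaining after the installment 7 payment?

Installment 1: opening $3,545.34; interest $53.18 → $3,598.52; payment $330.00; balance $3,268.52
Installment 2: opening $3,268.52; interest $49.02 → $3,317.54; payment $330.00; balance $2,987.54
Installment 3: opening $2,987.54; interest $44.81 → $3,032.35; payment $330.00; balance $2,702.35
Installment 4: opening $2,702.35; interest $40.53 → $2,742.88; payment $330.00; balance $2,412.88
Installment 5: opening $2,412.88; interest $36.19 → $2,449.07; payment $330.00; balance $2,119.07
Installment 6: opening $2,119.07; interest $31.78 → $2,150.85; payment $330.00; balance $1,820.85
Installment 7: opening $1,820.85; interest $27.31 → $1,848.16; payment $330.00; balance $1,518.16

$1,518.16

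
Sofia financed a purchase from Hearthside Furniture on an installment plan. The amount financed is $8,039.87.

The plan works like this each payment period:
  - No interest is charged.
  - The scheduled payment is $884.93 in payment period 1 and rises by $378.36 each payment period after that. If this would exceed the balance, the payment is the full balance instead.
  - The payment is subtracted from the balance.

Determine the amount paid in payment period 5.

$2,229.99

# | Opening | Payment | End bal
1 | $8,039.87 | $884.93 | $7,154.94
2 | $7,154.94 | $1,263.29 | $5,891.65
3 | $5,891.65 | $1,641.65 | $4,250.00
4 | $4,250.00 | $2,020.01 | $2,229.99
5 | $2,229.99 | $2,229.99 | $0.00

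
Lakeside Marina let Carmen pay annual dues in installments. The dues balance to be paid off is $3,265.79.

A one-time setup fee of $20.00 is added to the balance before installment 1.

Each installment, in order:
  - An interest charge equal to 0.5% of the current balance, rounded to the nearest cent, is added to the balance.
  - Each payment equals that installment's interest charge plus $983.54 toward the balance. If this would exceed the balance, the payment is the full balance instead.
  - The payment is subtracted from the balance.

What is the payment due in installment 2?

# | Opening | Interest | Payment | End bal
1 | $3,285.79 | $16.43 | $999.97 | $2,302.25
2 | $2,302.25 | $11.51 | $995.05 | $1,318.71

$995.05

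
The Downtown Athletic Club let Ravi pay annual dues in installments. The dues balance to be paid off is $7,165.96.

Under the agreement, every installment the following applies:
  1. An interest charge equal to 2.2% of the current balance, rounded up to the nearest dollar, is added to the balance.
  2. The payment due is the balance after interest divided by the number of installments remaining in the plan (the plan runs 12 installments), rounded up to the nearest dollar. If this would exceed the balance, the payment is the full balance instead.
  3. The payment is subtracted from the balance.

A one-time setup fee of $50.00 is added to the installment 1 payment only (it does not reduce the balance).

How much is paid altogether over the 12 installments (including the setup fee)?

$8,332.96

# | Opening | Interest | Payment | Fee | End bal
1 | $7,165.96 | $158.00 | $611.00 | $50.00 | $6,712.96
2 | $6,712.96 | $148.00 | $624.00 | — | $6,236.96
3 | $6,236.96 | $138.00 | $638.00 | — | $5,736.96
4 | $5,736.96 | $127.00 | $652.00 | — | $5,211.96
5 | $5,211.96 | $115.00 | $666.00 | — | $4,660.96
6 | $4,660.96 | $103.00 | $681.00 | — | $4,082.96
7 | $4,082.96 | $90.00 | $696.00 | — | $3,476.96
8 | $3,476.96 | $77.00 | $711.00 | — | $2,842.96
9 | $2,842.96 | $63.00 | $727.00 | — | $2,178.96
10 | $2,178.96 | $48.00 | $743.00 | — | $1,483.96
11 | $1,483.96 | $33.00 | $759.00 | — | $757.96
12 | $757.96 | $17.00 | $774.96 | — | $0.00
Total paid: $8,332.96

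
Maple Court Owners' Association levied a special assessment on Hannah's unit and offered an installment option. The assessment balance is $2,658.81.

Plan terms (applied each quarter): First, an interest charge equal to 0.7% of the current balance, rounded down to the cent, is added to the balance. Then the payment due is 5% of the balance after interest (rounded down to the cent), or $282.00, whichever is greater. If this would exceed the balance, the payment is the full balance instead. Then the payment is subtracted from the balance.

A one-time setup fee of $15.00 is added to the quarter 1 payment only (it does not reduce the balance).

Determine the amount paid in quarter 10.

$222.35

Quarter 1: opening $2,658.81; interest $18.61 → $2,677.42; payment $282.00 (+ $15.00 fee); balance $2,395.42
Quarter 2: opening $2,395.42; interest $16.76 → $2,412.18; payment $282.00; balance $2,130.18
Quarter 3: opening $2,130.18; interest $14.91 → $2,145.09; payment $282.00; balance $1,863.09
Quarter 4: opening $1,863.09; interest $13.04 → $1,876.13; payment $282.00; balance $1,594.13
Quarter 5: opening $1,594.13; interest $11.15 → $1,605.28; payment $282.00; balance $1,323.28
Quarter 6: opening $1,323.28; interest $9.26 → $1,332.54; payment $282.00; balance $1,050.54
Quarter 7: opening $1,050.54; interest $7.35 → $1,057.89; payment $282.00; balance $775.89
Quarter 8: opening $775.89; interest $5.43 → $781.32; payment $282.00; balance $499.32
Quarter 9: opening $499.32; interest $3.49 → $502.81; payment $282.00; balance $220.81
Quarter 10: opening $220.81; interest $1.54 → $222.35; payment $222.35; balance $0.00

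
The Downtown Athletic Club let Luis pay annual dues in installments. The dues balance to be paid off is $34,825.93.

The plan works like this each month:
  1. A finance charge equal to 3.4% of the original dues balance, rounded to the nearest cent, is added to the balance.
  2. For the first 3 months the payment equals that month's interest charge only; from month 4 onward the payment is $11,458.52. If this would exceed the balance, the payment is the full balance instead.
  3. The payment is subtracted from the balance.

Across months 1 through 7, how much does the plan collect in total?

$43,114.49

Month 1: $34,825.93 +$1,184.08 interest = $36,010.01; pay $1,184.08 → $34,825.93
Month 2: $34,825.93 +$1,184.08 interest = $36,010.01; pay $1,184.08 → $34,825.93
Month 3: $34,825.93 +$1,184.08 interest = $36,010.01; pay $1,184.08 → $34,825.93
Month 4: $34,825.93 +$1,184.08 interest = $36,010.01; pay $11,458.52 → $24,551.49
Month 5: $24,551.49 +$1,184.08 interest = $25,735.57; pay $11,458.52 → $14,277.05
Month 6: $14,277.05 +$1,184.08 interest = $15,461.13; pay $11,458.52 → $4,002.61
Month 7: $4,002.61 +$1,184.08 interest = $5,186.69; pay $5,186.69 → $0.00
Total paid: $43,114.49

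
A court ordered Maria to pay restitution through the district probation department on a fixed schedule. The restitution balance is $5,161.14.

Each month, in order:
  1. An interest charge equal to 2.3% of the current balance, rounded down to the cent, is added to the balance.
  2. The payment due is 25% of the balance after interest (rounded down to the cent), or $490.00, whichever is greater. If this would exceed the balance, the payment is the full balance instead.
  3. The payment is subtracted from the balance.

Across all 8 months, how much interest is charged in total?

$434.88

# | Opening | Interest | Payment | End bal
1 | $5,161.14 | $118.70 | $1,319.96 | $3,959.88
2 | $3,959.88 | $91.07 | $1,012.73 | $3,038.22
3 | $3,038.22 | $69.87 | $777.02 | $2,331.07
4 | $2,331.07 | $53.61 | $596.17 | $1,788.51
5 | $1,788.51 | $41.13 | $490.00 | $1,339.64
6 | $1,339.64 | $30.81 | $490.00 | $880.45
7 | $880.45 | $20.25 | $490.00 | $410.70
8 | $410.70 | $9.44 | $420.14 | $0.00
Total interest: $118.70 + $91.07 + $69.87 + $53.61 + $41.13 + $30.81 + $20.25 + $9.44 = $434.88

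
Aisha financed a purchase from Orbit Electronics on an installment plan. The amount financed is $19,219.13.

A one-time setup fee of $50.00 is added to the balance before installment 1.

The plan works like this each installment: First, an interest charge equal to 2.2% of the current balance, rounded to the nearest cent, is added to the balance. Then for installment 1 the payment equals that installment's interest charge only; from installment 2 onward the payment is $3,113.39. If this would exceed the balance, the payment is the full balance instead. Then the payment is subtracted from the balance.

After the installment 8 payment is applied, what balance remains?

$0.00

Installment 1: opening $19,269.13; interest $423.92 → $19,693.05; payment $423.92; balance $19,269.13
Installment 2: opening $19,269.13; interest $423.92 → $19,693.05; payment $3,113.39; balance $16,579.66
Installment 3: opening $16,579.66; interest $364.75 → $16,944.41; payment $3,113.39; balance $13,831.02
Installment 4: opening $13,831.02; interest $304.28 → $14,135.30; payment $3,113.39; balance $11,021.91
Installment 5: opening $11,021.91; interest $242.48 → $11,264.39; payment $3,113.39; balance $8,151.00
Installment 6: opening $8,151.00; interest $179.32 → $8,330.32; payment $3,113.39; balance $5,216.93
Installment 7: opening $5,216.93; interest $114.77 → $5,331.70; payment $3,113.39; balance $2,218.31
Installment 8: opening $2,218.31; interest $48.80 → $2,267.11; payment $2,267.11; balance $0.00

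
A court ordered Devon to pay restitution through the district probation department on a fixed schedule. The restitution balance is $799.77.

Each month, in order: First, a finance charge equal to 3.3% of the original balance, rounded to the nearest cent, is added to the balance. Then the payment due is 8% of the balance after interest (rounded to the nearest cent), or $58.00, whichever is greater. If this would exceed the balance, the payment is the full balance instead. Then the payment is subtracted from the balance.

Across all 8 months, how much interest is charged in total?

# | Opening | Interest | Payment | End bal
1 | $799.77 | $26.39 | $66.09 | $760.07
2 | $760.07 | $26.39 | $62.92 | $723.54
3 | $723.54 | $26.39 | $59.99 | $689.94
4 | $689.94 | $26.39 | $58.00 | $658.33
5 | $658.33 | $26.39 | $58.00 | $626.72
6 | $626.72 | $26.39 | $58.00 | $595.11
7 | $595.11 | $26.39 | $58.00 | $563.50
8 | $563.50 | $26.39 | $58.00 | $531.89
Total interest: $26.39 + $26.39 + $26.39 + $26.39 + $26.39 + $26.39 + $26.39 + $26.39 = $211.12

$211.12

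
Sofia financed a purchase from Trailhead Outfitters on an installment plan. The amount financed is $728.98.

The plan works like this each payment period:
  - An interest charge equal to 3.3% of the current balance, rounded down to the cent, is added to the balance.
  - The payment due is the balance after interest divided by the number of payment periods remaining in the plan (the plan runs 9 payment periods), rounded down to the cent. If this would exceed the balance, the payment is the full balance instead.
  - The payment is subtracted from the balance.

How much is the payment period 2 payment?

Payment period 1: opening $728.98; interest $24.05 → $753.03; payment $83.67; balance $669.36
Payment period 2: opening $669.36; interest $22.08 → $691.44; payment $86.43; balance $605.01

$86.43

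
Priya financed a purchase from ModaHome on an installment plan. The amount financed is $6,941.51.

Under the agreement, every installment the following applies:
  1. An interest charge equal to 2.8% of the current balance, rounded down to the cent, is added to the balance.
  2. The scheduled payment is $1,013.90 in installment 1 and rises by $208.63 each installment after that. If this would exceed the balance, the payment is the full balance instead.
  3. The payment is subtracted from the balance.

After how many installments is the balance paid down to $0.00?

Installment 1: opening $6,941.51; interest $194.36 → $7,135.87; payment $1,013.90; balance $6,121.97
Installment 2: opening $6,121.97; interest $171.41 → $6,293.38; payment $1,222.53; balance $5,070.85
Installment 3: opening $5,070.85; interest $141.98 → $5,212.83; payment $1,431.16; balance $3,781.67
Installment 4: opening $3,781.67; interest $105.88 → $3,887.55; payment $1,639.79; balance $2,247.76
Installment 5: opening $2,247.76; interest $62.93 → $2,310.69; payment $1,848.42; balance $462.27
Installment 6: opening $462.27; interest $12.94 → $475.21; payment $475.21; balance $0.00
Balance reaches $0.00 in installment 6.

6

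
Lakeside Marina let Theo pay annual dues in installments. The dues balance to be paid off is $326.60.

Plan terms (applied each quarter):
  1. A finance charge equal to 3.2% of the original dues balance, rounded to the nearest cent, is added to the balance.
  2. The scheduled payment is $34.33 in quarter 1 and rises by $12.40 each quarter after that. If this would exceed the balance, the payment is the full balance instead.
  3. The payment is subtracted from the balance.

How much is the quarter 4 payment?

Quarter 1: $326.60 +$10.45 interest = $337.05; pay $34.33 → $302.72
Quarter 2: $302.72 +$10.45 interest = $313.17; pay $46.73 → $266.44
Quarter 3: $266.44 +$10.45 interest = $276.89; pay $59.13 → $217.76
Quarter 4: $217.76 +$10.45 interest = $228.21; pay $71.53 → $156.68

$71.53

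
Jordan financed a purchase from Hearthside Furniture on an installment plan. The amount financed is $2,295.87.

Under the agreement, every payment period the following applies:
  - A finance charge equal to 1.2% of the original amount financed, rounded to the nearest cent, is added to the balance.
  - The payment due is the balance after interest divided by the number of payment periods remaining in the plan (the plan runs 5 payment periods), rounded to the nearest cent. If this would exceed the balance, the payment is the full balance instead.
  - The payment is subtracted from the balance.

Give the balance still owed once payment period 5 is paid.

$0.00

# | Opening | Interest | Payment | End bal
1 | $2,295.87 | $27.55 | $464.68 | $1,858.74
2 | $1,858.74 | $27.55 | $471.57 | $1,414.72
3 | $1,414.72 | $27.55 | $480.76 | $961.51
4 | $961.51 | $27.55 | $494.53 | $494.53
5 | $494.53 | $27.55 | $522.08 | $0.00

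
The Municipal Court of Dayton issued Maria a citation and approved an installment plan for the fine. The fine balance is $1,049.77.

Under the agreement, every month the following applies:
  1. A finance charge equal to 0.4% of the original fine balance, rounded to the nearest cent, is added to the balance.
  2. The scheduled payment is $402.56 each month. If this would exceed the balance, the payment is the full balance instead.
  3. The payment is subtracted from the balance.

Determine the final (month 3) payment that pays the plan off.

Month 1: opening $1,049.77; interest $4.20 → $1,053.97; payment $402.56; balance $651.41
Month 2: opening $651.41; interest $4.20 → $655.61; payment $402.56; balance $253.05
Month 3: opening $253.05; interest $4.20 → $257.25; payment $257.25; balance $0.00

$257.25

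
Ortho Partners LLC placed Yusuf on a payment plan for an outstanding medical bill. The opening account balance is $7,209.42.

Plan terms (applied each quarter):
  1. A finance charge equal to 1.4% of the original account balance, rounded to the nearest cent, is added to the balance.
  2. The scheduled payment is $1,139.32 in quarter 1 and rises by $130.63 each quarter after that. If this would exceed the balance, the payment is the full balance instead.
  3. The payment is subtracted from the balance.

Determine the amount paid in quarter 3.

$1,400.58

Quarter 1: $7,209.42 +$100.93 interest = $7,310.35; pay $1,139.32 → $6,171.03
Quarter 2: $6,171.03 +$100.93 interest = $6,271.96; pay $1,269.95 → $5,002.01
Quarter 3: $5,002.01 +$100.93 interest = $5,102.94; pay $1,400.58 → $3,702.36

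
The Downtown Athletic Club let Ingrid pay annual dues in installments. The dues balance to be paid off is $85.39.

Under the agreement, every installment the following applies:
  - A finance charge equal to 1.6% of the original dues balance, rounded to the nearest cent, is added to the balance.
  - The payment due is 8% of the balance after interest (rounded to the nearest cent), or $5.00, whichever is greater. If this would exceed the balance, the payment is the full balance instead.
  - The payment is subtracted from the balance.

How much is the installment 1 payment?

$6.94

Installment 1: $85.39 +$1.37 interest = $86.76; pay $6.94 → $79.82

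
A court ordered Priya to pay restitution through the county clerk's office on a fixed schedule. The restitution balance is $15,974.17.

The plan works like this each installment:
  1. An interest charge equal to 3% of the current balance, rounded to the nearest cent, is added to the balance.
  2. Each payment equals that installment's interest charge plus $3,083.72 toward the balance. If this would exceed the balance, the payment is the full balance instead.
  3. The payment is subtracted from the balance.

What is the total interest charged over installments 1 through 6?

$1,487.68

# | Opening | Interest | Payment | End bal
1 | $15,974.17 | $479.23 | $3,562.95 | $12,890.45
2 | $12,890.45 | $386.71 | $3,470.43 | $9,806.73
3 | $9,806.73 | $294.20 | $3,377.92 | $6,723.01
4 | $6,723.01 | $201.69 | $3,285.41 | $3,639.29
5 | $3,639.29 | $109.18 | $3,192.90 | $555.57
6 | $555.57 | $16.67 | $572.24 | $0.00
Total interest: $479.23 + $386.71 + $294.20 + $201.69 + $109.18 + $16.67 = $1,487.68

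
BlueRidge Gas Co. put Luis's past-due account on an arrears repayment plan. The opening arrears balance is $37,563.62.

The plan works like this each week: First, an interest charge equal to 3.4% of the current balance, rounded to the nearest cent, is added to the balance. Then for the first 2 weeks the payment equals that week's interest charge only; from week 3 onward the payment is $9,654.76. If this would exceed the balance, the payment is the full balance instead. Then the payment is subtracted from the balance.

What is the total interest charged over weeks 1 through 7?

$5,993.24

Week 1: opening $37,563.62; interest $1,277.16 → $38,840.78; payment $1,277.16; balance $37,563.62
Week 2: opening $37,563.62; interest $1,277.16 → $38,840.78; payment $1,277.16; balance $37,563.62
Week 3: opening $37,563.62; interest $1,277.16 → $38,840.78; payment $9,654.76; balance $29,186.02
Week 4: opening $29,186.02; interest $992.32 → $30,178.34; payment $9,654.76; balance $20,523.58
Week 5: opening $20,523.58; interest $697.80 → $21,221.38; payment $9,654.76; balance $11,566.62
Week 6: opening $11,566.62; interest $393.27 → $11,959.89; payment $9,654.76; balance $2,305.13
Week 7: opening $2,305.13; interest $78.37 → $2,383.50; payment $2,383.50; balance $0.00
Total interest: $1,277.16 + $1,277.16 + $1,277.16 + $992.32 + $697.80 + $393.27 + $78.37 = $5,993.24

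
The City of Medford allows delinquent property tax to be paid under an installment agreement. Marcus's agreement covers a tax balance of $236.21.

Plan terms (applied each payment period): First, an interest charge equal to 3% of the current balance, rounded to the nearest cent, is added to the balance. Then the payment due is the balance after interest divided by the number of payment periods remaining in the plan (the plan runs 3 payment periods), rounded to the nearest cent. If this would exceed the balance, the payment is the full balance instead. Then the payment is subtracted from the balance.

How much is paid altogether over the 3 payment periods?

$250.68

Payment period 1: $236.21 +$7.09 interest = $243.30; pay $81.10 → $162.20
Payment period 2: $162.20 +$4.87 interest = $167.07; pay $83.54 → $83.53
Payment period 3: $83.53 +$2.51 interest = $86.04; pay $86.04 → $0.00
Total paid: $250.68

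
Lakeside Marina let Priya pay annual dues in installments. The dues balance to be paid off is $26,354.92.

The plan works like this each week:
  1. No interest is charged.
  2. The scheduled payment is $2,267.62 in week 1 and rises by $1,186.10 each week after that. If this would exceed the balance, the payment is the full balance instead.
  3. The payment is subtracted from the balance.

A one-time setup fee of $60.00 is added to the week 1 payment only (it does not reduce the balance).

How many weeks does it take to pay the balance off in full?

Week 1: $26,354.92 − $2,267.62 (+ $60.00 fee) → $24,087.30
Week 2: $24,087.30 − $3,453.72 → $20,633.58
Week 3: $20,633.58 − $4,639.82 → $15,993.76
Week 4: $15,993.76 − $5,825.92 → $10,167.84
Week 5: $10,167.84 − $7,012.02 → $3,155.82
Week 6: $3,155.82 − $3,155.82 → $0.00
Balance reaches $0.00 in week 6.

6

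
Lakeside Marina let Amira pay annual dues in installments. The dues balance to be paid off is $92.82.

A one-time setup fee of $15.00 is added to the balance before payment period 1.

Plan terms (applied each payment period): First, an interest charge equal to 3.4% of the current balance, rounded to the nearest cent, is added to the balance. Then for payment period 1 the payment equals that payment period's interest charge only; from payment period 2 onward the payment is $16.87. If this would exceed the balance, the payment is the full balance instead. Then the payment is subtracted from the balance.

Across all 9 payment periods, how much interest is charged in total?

Payment period 1: $107.82 +$3.67 interest = $111.49; pay $3.67 → $107.82
Payment period 2: $107.82 +$3.67 interest = $111.49; pay $16.87 → $94.62
Payment period 3: $94.62 +$3.22 interest = $97.84; pay $16.87 → $80.97
Payment period 4: $80.97 +$2.75 interest = $83.72; pay $16.87 → $66.85
Payment period 5: $66.85 +$2.27 interest = $69.12; pay $16.87 → $52.25
Payment period 6: $52.25 +$1.78 interest = $54.03; pay $16.87 → $37.16
Payment period 7: $37.16 +$1.26 interest = $38.42; pay $16.87 → $21.55
Payment period 8: $21.55 +$0.73 interest = $22.28; pay $16.87 → $5.41
Payment period 9: $5.41 +$0.18 interest = $5.59; pay $5.59 → $0.00
Total interest: $3.67 + $3.67 + $3.22 + $2.75 + $2.27 + $1.78 + $1.26 + $0.73 + $0.18 = $19.53

$19.53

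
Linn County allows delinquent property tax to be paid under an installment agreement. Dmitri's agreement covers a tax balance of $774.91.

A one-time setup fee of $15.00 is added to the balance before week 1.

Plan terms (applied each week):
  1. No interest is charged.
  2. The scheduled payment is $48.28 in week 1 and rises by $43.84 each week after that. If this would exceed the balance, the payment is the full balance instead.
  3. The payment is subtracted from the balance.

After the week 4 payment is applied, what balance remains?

$333.75

Week 1: $789.91 − $48.28 → $741.63
Week 2: $741.63 − $92.12 → $649.51
Week 3: $649.51 − $135.96 → $513.55
Week 4: $513.55 − $179.80 → $333.75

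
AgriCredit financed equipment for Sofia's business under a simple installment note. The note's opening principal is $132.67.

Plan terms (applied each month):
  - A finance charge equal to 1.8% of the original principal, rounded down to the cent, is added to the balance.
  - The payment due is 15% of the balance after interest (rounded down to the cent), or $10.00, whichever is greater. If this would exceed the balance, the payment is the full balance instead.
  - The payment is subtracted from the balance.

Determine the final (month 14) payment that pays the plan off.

$7.50

Month 1: $132.67 +$2.38 interest = $135.05; pay $20.25 → $114.80
Month 2: $114.80 +$2.38 interest = $117.18; pay $17.57 → $99.61
Month 3: $99.61 +$2.38 interest = $101.99; pay $15.29 → $86.70
Month 4: $86.70 +$2.38 interest = $89.08; pay $13.36 → $75.72
Month 5: $75.72 +$2.38 interest = $78.10; pay $11.71 → $66.39
Month 6: $66.39 +$2.38 interest = $68.77; pay $10.31 → $58.46
Month 7: $58.46 +$2.38 interest = $60.84; pay $10.00 → $50.84
Month 8: $50.84 +$2.38 interest = $53.22; pay $10.00 → $43.22
Month 9: $43.22 +$2.38 interest = $45.60; pay $10.00 → $35.60
Month 10: $35.60 +$2.38 interest = $37.98; pay $10.00 → $27.98
Month 11: $27.98 +$2.38 interest = $30.36; pay $10.00 → $20.36
Month 12: $20.36 +$2.38 interest = $22.74; pay $10.00 → $12.74
Month 13: $12.74 +$2.38 interest = $15.12; pay $10.00 → $5.12
Month 14: $5.12 +$2.38 interest = $7.50; pay $7.50 → $0.00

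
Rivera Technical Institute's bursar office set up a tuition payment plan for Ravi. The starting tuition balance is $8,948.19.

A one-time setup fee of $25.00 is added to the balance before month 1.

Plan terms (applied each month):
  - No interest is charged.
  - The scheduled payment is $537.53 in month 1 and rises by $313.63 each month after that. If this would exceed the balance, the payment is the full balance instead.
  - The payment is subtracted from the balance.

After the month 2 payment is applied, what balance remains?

$7,584.50

Month 1: opening $8,973.19; payment $537.53; balance $8,435.66
Month 2: opening $8,435.66; payment $851.16; balance $7,584.50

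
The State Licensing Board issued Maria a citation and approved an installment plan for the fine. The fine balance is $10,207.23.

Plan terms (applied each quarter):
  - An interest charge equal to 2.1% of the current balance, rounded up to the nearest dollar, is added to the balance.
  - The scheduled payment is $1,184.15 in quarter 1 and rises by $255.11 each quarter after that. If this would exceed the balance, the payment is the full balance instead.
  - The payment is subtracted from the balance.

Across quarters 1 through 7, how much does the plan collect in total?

Quarter 1: $10,207.23 +$215.00 interest = $10,422.23; pay $1,184.15 → $9,238.08
Quarter 2: $9,238.08 +$194.00 interest = $9,432.08; pay $1,439.26 → $7,992.82
Quarter 3: $7,992.82 +$168.00 interest = $8,160.82; pay $1,694.37 → $6,466.45
Quarter 4: $6,466.45 +$136.00 interest = $6,602.45; pay $1,949.48 → $4,652.97
Quarter 5: $4,652.97 +$98.00 interest = $4,750.97; pay $2,204.59 → $2,546.38
Quarter 6: $2,546.38 +$54.00 interest = $2,600.38; pay $2,459.70 → $140.68
Quarter 7: $140.68 +$3.00 interest = $143.68; pay $143.68 → $0.00
Total paid: $11,075.23

$11,075.23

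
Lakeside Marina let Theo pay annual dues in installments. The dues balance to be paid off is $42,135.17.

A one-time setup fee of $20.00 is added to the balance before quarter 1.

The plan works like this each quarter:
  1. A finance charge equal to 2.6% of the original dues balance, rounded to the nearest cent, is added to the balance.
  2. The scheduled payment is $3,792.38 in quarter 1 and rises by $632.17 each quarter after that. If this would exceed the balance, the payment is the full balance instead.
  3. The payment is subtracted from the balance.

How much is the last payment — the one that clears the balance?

$3,974.96

Quarter 1: $42,155.17 +$1,095.51 interest = $43,250.68; pay $3,792.38 → $39,458.30
Quarter 2: $39,458.30 +$1,095.51 interest = $40,553.81; pay $4,424.55 → $36,129.26
Quarter 3: $36,129.26 +$1,095.51 interest = $37,224.77; pay $5,056.72 → $32,168.05
Quarter 4: $32,168.05 +$1,095.51 interest = $33,263.56; pay $5,688.89 → $27,574.67
Quarter 5: $27,574.67 +$1,095.51 interest = $28,670.18; pay $6,321.06 → $22,349.12
Quarter 6: $22,349.12 +$1,095.51 interest = $23,444.63; pay $6,953.23 → $16,491.40
Quarter 7: $16,491.40 +$1,095.51 interest = $17,586.91; pay $7,585.40 → $10,001.51
Quarter 8: $10,001.51 +$1,095.51 interest = $11,097.02; pay $8,217.57 → $2,879.45
Quarter 9: $2,879.45 +$1,095.51 interest = $3,974.96; pay $3,974.96 → $0.00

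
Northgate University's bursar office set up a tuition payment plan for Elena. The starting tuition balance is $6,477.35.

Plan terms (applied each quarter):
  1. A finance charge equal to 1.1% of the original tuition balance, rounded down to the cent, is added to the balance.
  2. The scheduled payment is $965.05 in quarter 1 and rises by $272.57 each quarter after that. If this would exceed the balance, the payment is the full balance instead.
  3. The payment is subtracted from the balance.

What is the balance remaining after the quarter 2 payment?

$4,417.18

Quarter 1: opening $6,477.35; interest $71.25 → $6,548.60; payment $965.05; balance $5,583.55
Quarter 2: opening $5,583.55; interest $71.25 → $5,654.80; payment $1,237.62; balance $4,417.18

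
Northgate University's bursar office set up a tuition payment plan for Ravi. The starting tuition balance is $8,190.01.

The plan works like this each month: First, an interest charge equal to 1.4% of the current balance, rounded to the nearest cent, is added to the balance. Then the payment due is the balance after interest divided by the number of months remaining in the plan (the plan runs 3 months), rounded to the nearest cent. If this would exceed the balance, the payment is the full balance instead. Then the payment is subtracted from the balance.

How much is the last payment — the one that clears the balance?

Month 1: opening $8,190.01; interest $114.66 → $8,304.67; payment $2,768.22; balance $5,536.45
Month 2: opening $5,536.45; interest $77.51 → $5,613.96; payment $2,806.98; balance $2,806.98
Month 3: opening $2,806.98; interest $39.30 → $2,846.28; payment $2,846.28; balance $0.00

$2,846.28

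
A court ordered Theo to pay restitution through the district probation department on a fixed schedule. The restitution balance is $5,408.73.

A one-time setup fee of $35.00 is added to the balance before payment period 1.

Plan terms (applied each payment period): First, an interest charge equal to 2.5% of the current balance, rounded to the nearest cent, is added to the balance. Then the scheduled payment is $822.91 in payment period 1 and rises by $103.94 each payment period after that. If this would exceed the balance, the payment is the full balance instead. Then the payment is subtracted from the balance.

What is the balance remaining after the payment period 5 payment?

Payment period 1: $5,443.73 +$136.09 interest = $5,579.82; pay $822.91 → $4,756.91
Payment period 2: $4,756.91 +$118.92 interest = $4,875.83; pay $926.85 → $3,948.98
Payment period 3: $3,948.98 +$98.72 interest = $4,047.70; pay $1,030.79 → $3,016.91
Payment period 4: $3,016.91 +$75.42 interest = $3,092.33; pay $1,134.73 → $1,957.60
Payment period 5: $1,957.60 +$48.94 interest = $2,006.54; pay $1,238.67 → $767.87

$767.87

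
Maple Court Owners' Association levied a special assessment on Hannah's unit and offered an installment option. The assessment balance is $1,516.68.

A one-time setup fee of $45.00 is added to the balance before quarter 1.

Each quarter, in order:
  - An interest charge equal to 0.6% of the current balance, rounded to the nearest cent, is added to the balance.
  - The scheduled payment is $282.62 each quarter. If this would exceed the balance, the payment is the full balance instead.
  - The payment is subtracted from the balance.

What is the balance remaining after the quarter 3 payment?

$737.00

Quarter 1: $1,561.68 +$9.37 interest = $1,571.05; pay $282.62 → $1,288.43
Quarter 2: $1,288.43 +$7.73 interest = $1,296.16; pay $282.62 → $1,013.54
Quarter 3: $1,013.54 +$6.08 interest = $1,019.62; pay $282.62 → $737.00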